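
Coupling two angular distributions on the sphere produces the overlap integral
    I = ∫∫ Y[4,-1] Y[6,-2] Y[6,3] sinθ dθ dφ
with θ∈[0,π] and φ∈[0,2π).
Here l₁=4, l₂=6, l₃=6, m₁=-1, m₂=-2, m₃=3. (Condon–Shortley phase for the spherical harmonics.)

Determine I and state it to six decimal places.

Rules hold: Σm=0, L=16 even, 2≤6≤10.
N = 9·13·13 = 1521
Δ = 4!·4!·8!/17! = 1/15315300
Racah Σ t=0..4: t=0:+1/829440 t=1:−1/25920 t=2:+1/9216 t=3:−1/25920 t=4:+1/829440 = 7/207360
⇒ 3j(4 6 6; 0 0 0)² = 28/2431, sgn +1
Racah Σ t=1..4: t=1:−1/103680 t=2:+1/34560 t=3:−1/120960 t=4:+1/5806080 = 13/1161216
⇒ 3j(4 6 6; -1 -2 3)² = 65/5236, sgn -1
4πI² = N·(3j₀)²·(3jₘ)² = 7605/34969
I = -1·√(0.217478/4π) = -0.13155370

-0.131554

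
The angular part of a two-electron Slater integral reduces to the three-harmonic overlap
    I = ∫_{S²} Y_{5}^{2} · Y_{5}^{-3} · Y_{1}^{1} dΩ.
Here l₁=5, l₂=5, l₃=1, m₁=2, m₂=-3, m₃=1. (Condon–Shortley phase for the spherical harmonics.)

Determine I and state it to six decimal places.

0.000000

l₁+l₂+l₃=11 is odd: 3j(l;000)=0 ⇒ I=0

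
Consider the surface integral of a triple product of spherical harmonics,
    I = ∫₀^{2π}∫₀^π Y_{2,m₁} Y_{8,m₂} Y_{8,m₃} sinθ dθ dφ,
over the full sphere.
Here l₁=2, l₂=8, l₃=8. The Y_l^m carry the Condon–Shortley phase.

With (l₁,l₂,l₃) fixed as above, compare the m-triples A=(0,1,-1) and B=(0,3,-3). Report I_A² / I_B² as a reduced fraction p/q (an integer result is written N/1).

l's match ⇒ only the (l;m) 3-j factors differ between A and B.
A: triangle coeff Δ(2,8,8) = 1/348840; Σ_t [0,2]: t=0:+1/174182400 t=1:−1/29030400 t=2:+1/101606400 = -23/1219276800; (3j)²=529/38760 [(2 8 8; 0 1 -1)], sign=+1
B: triangle coeff Δ(2,8,8) = 1/348840; Σ_t [0,2]: t=0:+1/958003200 t=1:−1/87091200 t=2:+1/174182400 = -1/212889600; (3j)²=15/2584 [(2 8 8; 0 3 -3)], sign=+1
I_A²/I_B² = (529/38760)/(15/2584) = 529/225

529/225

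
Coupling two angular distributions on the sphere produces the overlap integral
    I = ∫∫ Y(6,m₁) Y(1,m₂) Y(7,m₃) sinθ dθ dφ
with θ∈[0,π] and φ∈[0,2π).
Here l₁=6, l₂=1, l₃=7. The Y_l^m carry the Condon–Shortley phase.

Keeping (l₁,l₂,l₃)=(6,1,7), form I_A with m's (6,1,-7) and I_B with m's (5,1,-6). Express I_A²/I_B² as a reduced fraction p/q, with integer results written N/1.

7/6

Same 6,1,7: normalisation and zero-m 3j drop out of the ratio.
A: Δ: 0! 12! 2! / 15! → 1/1365; sum: t=0:+1/958003200 = 1/958003200; 3j²(6 1 7; 6 1 -7) = Δ·Π!·Σ² = 1/15  (sign +1)
B: Δ: 0! 12! 2! / 15! → 1/1365; sum: t=0:+1/79833600 = 1/79833600; 3j²(6 1 7; 5 1 -6) = Δ·Π!·Σ² = 2/35  (sign -1)
I_A²/I_B² = (1/15)/(2/35) = 7/6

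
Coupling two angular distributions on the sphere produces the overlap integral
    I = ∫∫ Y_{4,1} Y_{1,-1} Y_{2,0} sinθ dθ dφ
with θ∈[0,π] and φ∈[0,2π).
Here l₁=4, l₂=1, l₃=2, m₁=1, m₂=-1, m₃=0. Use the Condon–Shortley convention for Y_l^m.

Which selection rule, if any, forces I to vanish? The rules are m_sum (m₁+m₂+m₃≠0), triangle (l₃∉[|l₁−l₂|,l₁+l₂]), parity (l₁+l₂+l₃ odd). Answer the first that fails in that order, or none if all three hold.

Σmᵢ = 0  ✓
l₃∈[|l₁−l₂|,l₁+l₂]=[3,5], have l₃=2  ✗
Σlᵢ = 7 ⇒ odd

triangle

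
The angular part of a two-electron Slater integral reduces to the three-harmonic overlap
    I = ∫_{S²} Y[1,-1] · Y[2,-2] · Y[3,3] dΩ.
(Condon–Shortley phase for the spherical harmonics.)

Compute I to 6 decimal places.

m-sum 0 ✓  L=6 even ✓  1≤3≤3 ✓
Π(2lᵢ+1) = 3×5×7 = 105
triangle coeff Δ(1,2,3) = 1/105
Σ_t [0,0]: t=0:+1/4 = 1/4
(3j)²=3/35 [(1 2 3; 0 0 0)], sign=-1
Σ_t [0,0]: t=0:+1/48 = 1/48
(3j)²=1/7 [(1 2 3; -1 -2 3)], sign=+1
⇒ 4πI² = 9/7
I = (-1)√(9/7/(4π)) = -0.31986543

-0.319865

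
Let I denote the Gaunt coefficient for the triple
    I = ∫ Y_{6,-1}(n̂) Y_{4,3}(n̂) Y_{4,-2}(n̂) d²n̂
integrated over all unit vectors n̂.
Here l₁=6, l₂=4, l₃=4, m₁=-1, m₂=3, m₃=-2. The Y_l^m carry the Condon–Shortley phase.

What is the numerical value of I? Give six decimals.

m-sum 0 ✓  L=14 even ✓  2≤4≤10 ✓
Π(2lᵢ+1) = 13×9×9 = 1053
triangle coeff Δ(6,4,4) = 1/1261260
Σ_t [2,4]: t=2:+1/4608 t=3:−1/1296 t=4:+1/4608 = -7/20736
(3j)²=20/1287 [(6 4 4; 0 0 0)], sign=-1
Σ_t [5,6]: t=5:−1/11520 t=6:+1/86400 = -13/172800
(3j)²=13/660 [(6 4 4; -1 3 -2)], sign=-1
⇒ 4πI² = 39/121
I = (+1)√(39/121/(4π)) = 0.16015286

0.160153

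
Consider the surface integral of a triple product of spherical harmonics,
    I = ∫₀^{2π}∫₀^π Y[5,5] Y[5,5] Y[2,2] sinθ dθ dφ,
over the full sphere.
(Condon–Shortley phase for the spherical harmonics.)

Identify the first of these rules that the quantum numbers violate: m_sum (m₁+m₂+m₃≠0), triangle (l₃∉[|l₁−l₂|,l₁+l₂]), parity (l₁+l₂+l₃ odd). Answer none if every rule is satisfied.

m_sum

m₁+m₂+m₃ = 5 + 5 + 2 = 12  ✗
triangle: |5−5|=0 ≤ l₃=2 ≤ 5+5=10
parity: l₁+l₂+l₃ = 12 is even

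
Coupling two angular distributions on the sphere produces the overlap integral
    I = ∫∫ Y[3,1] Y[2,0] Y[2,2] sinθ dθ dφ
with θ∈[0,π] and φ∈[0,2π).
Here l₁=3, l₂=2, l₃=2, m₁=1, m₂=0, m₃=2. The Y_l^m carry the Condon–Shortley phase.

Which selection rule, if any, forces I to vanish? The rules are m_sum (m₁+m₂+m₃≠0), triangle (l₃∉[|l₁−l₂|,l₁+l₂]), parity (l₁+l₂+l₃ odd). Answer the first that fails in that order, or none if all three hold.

Σmᵢ = 3  ✗
l₃∈[|l₁−l₂|,l₁+l₂]=[1,5], have l₃=2
Σlᵢ = 7 ⇒ odd

m_sum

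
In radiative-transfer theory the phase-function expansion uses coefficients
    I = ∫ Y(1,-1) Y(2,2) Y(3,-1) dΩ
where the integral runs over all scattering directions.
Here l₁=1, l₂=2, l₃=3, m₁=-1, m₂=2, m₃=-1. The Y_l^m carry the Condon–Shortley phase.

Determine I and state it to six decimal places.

Checks pass: Σm=0; 6 even; l₃=3∈[1,3].
(2·1+1)(2·2+1)(2·3+1) = 105
Δ: 0! 2! 4! / 7! → 1/105
sum: t=0:+1/4 = 1/4
3j²(1 2 3; 0 0 0) = Δ·Π!·Σ² = 3/35  (sign -1)
sum: t=0:+1/48 = 1/48
3j²(1 2 3; -1 2 -1) = Δ·Π!·Σ² = 1/105  (sign +1)
combine: 4πI² = 105·3/35·1/105 = 3/35
take √, sign -1: I = -0.08258890

-0.082589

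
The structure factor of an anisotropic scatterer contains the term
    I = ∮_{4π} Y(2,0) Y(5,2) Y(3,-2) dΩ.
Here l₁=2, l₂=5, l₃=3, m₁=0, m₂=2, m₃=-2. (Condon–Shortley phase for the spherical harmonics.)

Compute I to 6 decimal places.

0.190188

m-sum 0 ✓  L=10 even ✓  3≤3≤7 ✓
Π(2lᵢ+1) = 5×11×7 = 385
triangle coeff Δ(2,5,3) = 1/2310
Σ_t [2,2]: t=2:+1/144 = 1/144
(3j)²=10/231 [(2 5 3; 0 0 0)], sign=-1
Σ_t [2,2]: t=2:+1/480 = 1/480
(3j)²=3/110 [(2 5 3; 0 2 -2)], sign=-1
⇒ 4πI² = 5/11
I = (+1)√(5/11/(4π)) = 0.19018827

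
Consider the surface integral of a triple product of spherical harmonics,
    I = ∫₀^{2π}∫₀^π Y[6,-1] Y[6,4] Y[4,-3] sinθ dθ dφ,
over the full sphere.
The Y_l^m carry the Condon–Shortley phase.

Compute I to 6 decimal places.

Checks pass: Σm=0; 16 even; l₃=4∈[0,12].
(2·6+1)(2·6+1)(2·4+1) = 1521
Δ: 8! 4! 4! / 17! → 1/15315300
sum: t=2:+1/829440 t=3:−1/25920 t=4:+1/9216 t=5:−1/25920 t=6:+1/829440 = 7/207360
3j²(6 6 4; 0 0 0) = Δ·Π!·Σ² = 28/2431  (sign +1)
sum: t=6:+1/207360 t=7:−1/725760 = 1/290304
3j²(6 6 4; -1 4 -3) = Δ·Π!·Σ² = 125/7293  (sign -1)
combine: 4πI² = 1521·28/2431·125/7293 = 10500/34969
take √, sign -1: I = -0.15457815

-0.154578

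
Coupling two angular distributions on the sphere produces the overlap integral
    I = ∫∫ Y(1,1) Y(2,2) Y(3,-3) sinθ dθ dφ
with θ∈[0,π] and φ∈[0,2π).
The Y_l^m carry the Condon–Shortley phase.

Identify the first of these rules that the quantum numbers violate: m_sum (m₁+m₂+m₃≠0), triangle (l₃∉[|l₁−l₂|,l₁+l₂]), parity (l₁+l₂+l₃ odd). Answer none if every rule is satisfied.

m₁+m₂+m₃ = 1 + 2 − 3 = 0  ✓
triangle: |1−2|=1 ≤ l₃=3 ≤ 1+2=3  ✓
parity: l₁+l₂+l₃ = 6 is even  ✓

none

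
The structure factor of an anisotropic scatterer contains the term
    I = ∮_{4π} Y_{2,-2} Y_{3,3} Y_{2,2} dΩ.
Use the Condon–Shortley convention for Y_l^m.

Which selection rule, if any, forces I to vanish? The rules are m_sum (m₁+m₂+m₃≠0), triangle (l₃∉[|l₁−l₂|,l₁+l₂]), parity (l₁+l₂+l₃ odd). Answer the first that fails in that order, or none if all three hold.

Σmᵢ = 3  ✗
l₃∈[|l₁−l₂|,l₁+l₂]=[1,5], have l₃=2
Σlᵢ = 7 ⇒ odd

m_sum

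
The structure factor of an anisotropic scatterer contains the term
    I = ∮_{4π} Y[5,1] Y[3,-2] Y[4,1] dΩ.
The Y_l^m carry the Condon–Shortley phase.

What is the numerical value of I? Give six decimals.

0.138239

m-sum 0 ✓  L=12 even ✓  2≤4≤8 ✓
Π(2lᵢ+1) = 11×7×9 = 693
triangle coeff Δ(5,3,4) = 1/180180
Σ_t [1,3]: t=1:−1/576 t=2:+1/144 t=3:−1/576 = 1/288
(3j)²=20/1001 [(5 3 4; 0 0 0)], sign=+1
Σ_t [0,1]: t=0:+1/1152 t=1:−1/432 = -5/3456
(3j)²=625/36036 [(5 3 4; 1 -2 1)], sign=+1
⇒ 4πI² = 3125/13013
I = (+1)√(3125/13013/(4π)) = 0.13823925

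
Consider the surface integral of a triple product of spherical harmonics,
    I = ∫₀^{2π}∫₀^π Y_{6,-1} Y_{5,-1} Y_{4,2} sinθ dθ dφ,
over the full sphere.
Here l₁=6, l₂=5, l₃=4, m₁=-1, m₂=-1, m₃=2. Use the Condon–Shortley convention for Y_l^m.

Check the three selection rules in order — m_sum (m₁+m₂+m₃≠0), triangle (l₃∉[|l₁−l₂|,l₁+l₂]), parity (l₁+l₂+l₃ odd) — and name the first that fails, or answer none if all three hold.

parity

Σmᵢ = 0  ✓
l₃∈[|l₁−l₂|,l₁+l₂]=[1,11], have l₃=4  ✓
Σlᵢ = 15 ⇒ odd  ✗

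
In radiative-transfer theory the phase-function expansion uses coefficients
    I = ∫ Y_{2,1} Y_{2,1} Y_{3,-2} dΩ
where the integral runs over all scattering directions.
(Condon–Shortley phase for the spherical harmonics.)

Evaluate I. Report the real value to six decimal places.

Σlᵢ=7 odd — θ-integrand is odd under cosθ→−cosθ; I=0

0.000000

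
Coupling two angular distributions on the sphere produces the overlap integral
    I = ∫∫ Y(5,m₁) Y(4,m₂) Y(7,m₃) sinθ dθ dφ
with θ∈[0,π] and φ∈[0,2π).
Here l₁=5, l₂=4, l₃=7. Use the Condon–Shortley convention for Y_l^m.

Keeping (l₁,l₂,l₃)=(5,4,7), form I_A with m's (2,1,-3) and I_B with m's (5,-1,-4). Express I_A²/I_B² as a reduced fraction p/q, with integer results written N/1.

3698/4125

Same 5,4,7: normalisation and zero-m 3j drop out of the ratio.
A: Δ: 2! 8! 6! / 17! → 1/6126120; sum: t=0:+1/172800 t=1:−1/69120 t=2:+1/362880 = -43/7257600; 3j²(5 4 7; 2 1 -3) = Δ·Π!·Σ² = 1849/170170  (sign -1)
B: Δ: 2! 8! 6! / 17! → 1/6126120; sum: t=0:+1/2903040 = 1/2903040; 3j²(5 4 7; 5 -1 -4) = Δ·Π!·Σ² = 75/6188  (sign -1)
I_A²/I_B² = (1849/170170)/(75/6188) = 3698/4125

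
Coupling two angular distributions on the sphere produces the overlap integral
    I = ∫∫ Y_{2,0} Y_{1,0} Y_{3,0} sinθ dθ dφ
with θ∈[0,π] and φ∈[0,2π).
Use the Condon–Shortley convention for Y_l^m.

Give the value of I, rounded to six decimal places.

m-sum 0 ✓  L=6 even ✓  1≤3≤3 ✓
Π(2lᵢ+1) = 5×3×7 = 105
triangle coeff Δ(2,1,3) = 1/105
Σ_t [0,0]: t=0:+1/4 = 1/4
(3j)²=3/35 [(2 1 3; 0 0 0)], sign=-1
(m-triple is (0,0,0) — same symbol as above.)
⇒ 4πI² = 27/35
I = (+1)√(27/35/(4π)) = 0.24776670

0.247767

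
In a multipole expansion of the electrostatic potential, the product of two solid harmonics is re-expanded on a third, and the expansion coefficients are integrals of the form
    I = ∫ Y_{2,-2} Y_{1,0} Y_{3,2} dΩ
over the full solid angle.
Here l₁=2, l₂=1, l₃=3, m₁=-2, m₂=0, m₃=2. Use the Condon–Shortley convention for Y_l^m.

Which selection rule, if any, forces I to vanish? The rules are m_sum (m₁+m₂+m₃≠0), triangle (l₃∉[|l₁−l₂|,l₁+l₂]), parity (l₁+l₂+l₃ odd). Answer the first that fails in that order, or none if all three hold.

Σmᵢ = 0  ✓
l₃∈[|l₁−l₂|,l₁+l₂]=[1,3], have l₃=3  ✓
Σlᵢ = 6 ⇒ even  ✓

none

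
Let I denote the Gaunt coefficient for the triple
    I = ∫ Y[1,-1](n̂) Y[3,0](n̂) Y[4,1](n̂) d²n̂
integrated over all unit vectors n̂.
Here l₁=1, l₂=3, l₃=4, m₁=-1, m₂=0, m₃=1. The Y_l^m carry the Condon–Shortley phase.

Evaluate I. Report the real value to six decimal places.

-0.194664

Checks pass: Σm=0; 8 even; l₃=4∈[2,4].
(2·1+1)(2·3+1)(2·4+1) = 189
Δ: 0! 2! 6! / 9! → 1/252
sum: t=0:+1/36 = 1/36
3j²(1 3 4; 0 0 0) = Δ·Π!·Σ² = 4/63  (sign +1)
sum: t=0:+1/72 = 1/72
3j²(1 3 4; -1 0 1) = Δ·Π!·Σ² = 5/126  (sign -1)
combine: 4πI² = 189·4/63·5/126 = 10/21
take √, sign -1: I = -0.19466390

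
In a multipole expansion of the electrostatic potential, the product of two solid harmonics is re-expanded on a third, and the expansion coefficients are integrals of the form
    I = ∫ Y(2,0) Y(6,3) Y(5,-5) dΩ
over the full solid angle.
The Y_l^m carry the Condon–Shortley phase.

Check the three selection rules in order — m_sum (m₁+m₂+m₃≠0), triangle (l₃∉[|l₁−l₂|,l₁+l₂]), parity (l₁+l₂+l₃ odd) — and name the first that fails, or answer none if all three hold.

azimuthal sum: 0 + 3 − 5 = -2  ✗
4 ≤ 5 ≤ 8 (triangle on l)
L = 2 + 6 + 5 = 13 (odd)

m_sum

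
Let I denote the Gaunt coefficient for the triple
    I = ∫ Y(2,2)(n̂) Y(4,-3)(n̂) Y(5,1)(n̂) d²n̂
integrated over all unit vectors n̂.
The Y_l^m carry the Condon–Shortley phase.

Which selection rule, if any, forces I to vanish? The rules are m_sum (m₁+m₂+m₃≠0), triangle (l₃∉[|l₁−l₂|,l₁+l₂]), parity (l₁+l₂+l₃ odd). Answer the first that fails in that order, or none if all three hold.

parity

azimuthal sum: 2 − 3 + 1 = 0  ✓
2 ≤ 5 ≤ 6 (triangle on l)  ✓
L = 2 + 4 + 5 = 11 (odd)  ✗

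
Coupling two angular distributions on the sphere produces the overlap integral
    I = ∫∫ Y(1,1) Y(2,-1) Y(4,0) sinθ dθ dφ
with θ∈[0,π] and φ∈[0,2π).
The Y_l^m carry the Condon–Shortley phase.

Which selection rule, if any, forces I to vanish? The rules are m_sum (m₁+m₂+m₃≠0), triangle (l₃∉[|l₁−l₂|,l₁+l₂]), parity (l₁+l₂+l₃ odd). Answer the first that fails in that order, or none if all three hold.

m₁+m₂+m₃ = 1 − 1 + 0 = 0  ✓
triangle: |1−2|=1 ≤ l₃=4 ≤ 1+2=3  ✗
parity: l₁+l₂+l₃ = 7 is odd

triangle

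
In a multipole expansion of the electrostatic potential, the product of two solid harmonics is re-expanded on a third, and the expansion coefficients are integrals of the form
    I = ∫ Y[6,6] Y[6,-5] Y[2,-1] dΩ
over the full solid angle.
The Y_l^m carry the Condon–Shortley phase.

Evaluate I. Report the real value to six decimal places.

Checks pass: Σm=0; 14 even; l₃=2∈[0,12].
(2·6+1)(2·6+1)(2·2+1) = 845
Δ: 10! 2! 2! / 15! → 1/90090
sum: t=4:+1/69120 t=5:−1/14400 t=6:+1/69120 = -7/172800
3j²(6 6 2; 0 0 0) = Δ·Π!·Σ² = 14/715  (sign -1)
sum: t=0:+1/7257600 = 1/7257600
3j²(6 6 2; 6 -5 -1) = Δ·Π!·Σ² = 11/455  (sign -1)
combine: 4πI² = 845·14/715·11/455 = 2/5
take √, sign +1: I = 0.17841241

0.178412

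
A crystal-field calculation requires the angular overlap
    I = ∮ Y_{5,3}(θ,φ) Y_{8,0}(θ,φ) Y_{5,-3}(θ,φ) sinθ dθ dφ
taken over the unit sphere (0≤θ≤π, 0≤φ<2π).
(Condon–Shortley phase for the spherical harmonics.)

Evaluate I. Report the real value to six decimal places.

m-sum 0 ✓  L=18 even ✓  3≤5≤13 ✓
Π(2lᵢ+1) = 11×17×11 = 2057
triangle coeff Δ(5,8,5) = 1/37413090
Σ_t [3,5]: t=3:−1/1036800 t=4:+1/331776 t=5:−1/1036800 = 1/921600
(3j)²=490/46189 [(5 8 5; 0 0 0)], sign=-1
Σ_t [0,2]: t=0:+1/3251404800 t=1:−1/25401600 t=2:+1/4147200 = 73/361267200
(3j)²=5329/461890 [(5 8 5; 3 0 -3)], sign=+1
⇒ 4πI² = 261121/1037153
I = (-1)√(261121/1037153/(4π)) = -0.14154501

-0.141545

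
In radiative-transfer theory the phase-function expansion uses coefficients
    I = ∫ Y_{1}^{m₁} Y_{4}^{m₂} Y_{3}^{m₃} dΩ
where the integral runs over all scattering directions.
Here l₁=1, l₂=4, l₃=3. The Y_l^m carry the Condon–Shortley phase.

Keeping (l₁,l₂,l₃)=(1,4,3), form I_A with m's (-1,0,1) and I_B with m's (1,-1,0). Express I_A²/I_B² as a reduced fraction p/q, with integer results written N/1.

Same 1,4,3: normalisation and zero-m 3j drop out of the ratio.
A: Δ: 2! 0! 6! / 9! → 1/252; sum: t=2:+1/96 = 1/96; 3j²(1 4 3; -1 0 1) = Δ·Π!·Σ² = 1/42  (sign +1)
B: Δ: 2! 0! 6! / 9! → 1/252; sum: t=0:+1/72 = 1/72; 3j²(1 4 3; 1 -1 0) = Δ·Π!·Σ² = 5/126  (sign -1)
I_A²/I_B² = (1/42)/(5/126) = 3/5

3/5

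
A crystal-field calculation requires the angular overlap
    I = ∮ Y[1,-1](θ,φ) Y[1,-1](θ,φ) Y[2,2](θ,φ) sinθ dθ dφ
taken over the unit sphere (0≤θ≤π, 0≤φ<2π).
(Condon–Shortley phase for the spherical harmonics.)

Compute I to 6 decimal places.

Checks pass: Σm=0; 4 even; l₃=2∈[0,2].
(2·1+1)(2·1+1)(2·2+1) = 45
Δ: 0! 2! 2! / 5! → 1/30
sum: t=0:+1/1 = 1/1
3j²(1 1 2; 0 0 0) = Δ·Π!·Σ² = 2/15  (sign +1)
sum: t=0:+1/4 = 1/4
3j²(1 1 2; -1 -1 2) = Δ·Π!·Σ² = 1/5  (sign +1)
combine: 4πI² = 45·2/15·1/5 = 6/5
take √, sign +1: I = 0.30901936

0.309019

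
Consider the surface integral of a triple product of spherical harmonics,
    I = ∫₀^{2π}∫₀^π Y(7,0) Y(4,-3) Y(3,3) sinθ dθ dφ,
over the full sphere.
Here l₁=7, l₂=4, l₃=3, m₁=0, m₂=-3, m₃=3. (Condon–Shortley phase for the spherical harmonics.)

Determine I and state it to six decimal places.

Checks pass: Σm=0; 14 even; l₃=3∈[3,11].
(2·7+1)(2·4+1)(2·3+1) = 945
Δ: 8! 6! 0! / 15! → 1/45045
sum: t=4:+1/20736 = 1/20736
3j²(7 4 3; 0 0 0) = Δ·Π!·Σ² = 35/1287  (sign -1)
sum: t=1:−1/3628800 = -1/3628800
3j²(7 4 3; 0 -3 3) = Δ·Π!·Σ² = 1/6435  (sign -1)
combine: 4πI² = 945·35/1287·1/6435 = 245/61347
take √, sign +1: I = 0.01782713

0.017827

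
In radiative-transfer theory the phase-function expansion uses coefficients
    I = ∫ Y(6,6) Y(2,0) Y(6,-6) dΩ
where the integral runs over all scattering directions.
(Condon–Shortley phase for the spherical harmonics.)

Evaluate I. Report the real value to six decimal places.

-0.252313

Checks pass: Σm=0; 14 even; l₃=6∈[4,8].
(2·6+1)(2·2+1)(2·6+1) = 845
Δ: 2! 10! 2! / 15! → 1/90090
sum: t=0:+1/69120 t=1:−1/14400 t=2:+1/69120 = -7/172800
3j²(6 2 6; 0 0 0) = Δ·Π!·Σ² = 14/715  (sign -1)
sum: t=0:+1/14515200 = 1/14515200
3j²(6 2 6; 6 0 -6) = Δ·Π!·Σ² = 22/455  (sign +1)
combine: 4πI² = 845·14/715·22/455 = 4/5
take √, sign -1: I = -0.25231325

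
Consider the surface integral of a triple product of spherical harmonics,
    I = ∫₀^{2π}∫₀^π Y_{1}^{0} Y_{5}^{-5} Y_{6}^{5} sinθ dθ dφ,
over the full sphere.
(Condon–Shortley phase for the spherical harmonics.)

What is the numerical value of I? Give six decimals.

Rules hold: Σm=0, L=12 even, 4≤6≤6.
N = 3·11·13 = 429
Δ = 0!·2!·10!/13! = 1/858
Racah Σ t=0..0: t=0:+1/14400 = 1/14400
⇒ 3j(1 5 6; 0 0 0)² = 6/143, sgn +1
Racah Σ t=0..0: t=0:+1/3628800 = 1/3628800
⇒ 3j(1 5 6; 0 -5 5)² = 1/78, sgn -1
4πI² = N·(3j₀)²·(3jₘ)² = 3/13
I = -1·√(0.230769/4π) = -0.13551395

-0.135514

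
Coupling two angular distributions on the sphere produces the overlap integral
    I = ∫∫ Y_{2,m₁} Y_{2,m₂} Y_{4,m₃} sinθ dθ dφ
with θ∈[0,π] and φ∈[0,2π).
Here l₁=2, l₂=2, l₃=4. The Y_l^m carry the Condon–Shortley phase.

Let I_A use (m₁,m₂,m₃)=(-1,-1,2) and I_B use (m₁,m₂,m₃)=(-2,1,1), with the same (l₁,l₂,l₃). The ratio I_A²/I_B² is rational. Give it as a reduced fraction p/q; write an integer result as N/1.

8/1

Shared (l₁,l₂,l₃)=(2,2,4): N and (l;000)² cancel in I_A²/I_B².
A: Δ = 0!·4!·4!/9! = 1/630; Racah Σ t=0..0: t=0:+1/36 = 1/36; ⇒ 3j(2 2 4; -1 -1 2)² = 4/63, sgn +1
B: Δ = 0!·4!·4!/9! = 1/630; Racah Σ t=0..0: t=0:+1/144 = 1/144; ⇒ 3j(2 2 4; -2 1 1)² = 1/126, sgn -1
I_A²/I_B² = (4/63)/(1/126) = 8/1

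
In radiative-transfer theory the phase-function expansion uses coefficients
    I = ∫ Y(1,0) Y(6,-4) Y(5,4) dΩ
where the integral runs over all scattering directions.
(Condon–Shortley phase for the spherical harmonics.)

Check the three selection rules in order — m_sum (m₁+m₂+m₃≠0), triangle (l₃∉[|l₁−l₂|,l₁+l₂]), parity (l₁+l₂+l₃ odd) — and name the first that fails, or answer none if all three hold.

none

m₁+m₂+m₃ = 0 − 4 + 4 = 0  ✓
triangle: |1−6|=5 ≤ l₃=5 ≤ 1+6=7  ✓
parity: l₁+l₂+l₃ = 12 is even  ✓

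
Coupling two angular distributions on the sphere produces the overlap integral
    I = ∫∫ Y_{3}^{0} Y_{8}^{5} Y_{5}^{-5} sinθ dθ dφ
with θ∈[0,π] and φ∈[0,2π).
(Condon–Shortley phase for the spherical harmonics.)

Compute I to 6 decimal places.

Rules hold: Σm=0, L=16 even, 5≤5≤11.
N = 7·17·11 = 1309
Δ = 6!·0!·10!/17! = 1/136136
Racah Σ t=3..3: t=3:−1/518400 = -1/518400
⇒ 3j(3 8 5; 0 0 0)² = 56/2431, sgn +1
Racah Σ t=3..3: t=3:−1/130636800 = -1/130636800
⇒ 3j(3 8 5; 0 5 -5)² = 1/476, sgn -1
4πI² = N·(3j₀)²·(3jₘ)² = 14/221
I = -1·√(0.0633484/4π) = -0.07100075

-0.071001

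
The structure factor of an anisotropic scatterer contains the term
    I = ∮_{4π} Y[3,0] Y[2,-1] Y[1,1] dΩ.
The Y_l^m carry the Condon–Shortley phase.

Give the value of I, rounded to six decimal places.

m-sum 0 ✓  L=6 even ✓  1≤1≤5 ✓
Π(2lᵢ+1) = 7×5×3 = 105
triangle coeff Δ(3,2,1) = 1/105
Σ_t [2,2]: t=2:+1/4 = 1/4
(3j)²=3/35 [(3 2 1; 0 0 0)], sign=-1
Σ_t [1,1]: t=1:−1/12 = -1/12
(3j)²=1/35 [(3 2 1; 0 -1 1)], sign=-1
⇒ 4πI² = 9/35
I = (+1)√(9/35/(4π)) = 0.14304817

0.143048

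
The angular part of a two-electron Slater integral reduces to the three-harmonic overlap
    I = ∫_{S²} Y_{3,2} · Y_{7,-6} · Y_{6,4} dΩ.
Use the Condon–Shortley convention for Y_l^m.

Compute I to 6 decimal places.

Rules hold: Σm=0, L=16 even, 4≤6≤10.
N = 7·15·13 = 1365
Δ = 4!·2!·10!/17! = 1/2042040
Racah Σ t=1..3: t=1:−1/207360 t=2:+1/57600 t=3:−1/207360 = 1/129600
⇒ 3j(3 7 6; 0 0 0)² = 168/12155, sgn +1
Racah Σ t=0..1: t=0:+1/8709120 t=1:−1/43545600 = 1/10886400
⇒ 3j(3 7 6; 2 -6 4)² = 8/357, sgn +1
4πI² = N·(3j₀)²·(3jₘ)² = 1344/3179
I = +1·√(0.422774/4π) = 0.18342116

0.183421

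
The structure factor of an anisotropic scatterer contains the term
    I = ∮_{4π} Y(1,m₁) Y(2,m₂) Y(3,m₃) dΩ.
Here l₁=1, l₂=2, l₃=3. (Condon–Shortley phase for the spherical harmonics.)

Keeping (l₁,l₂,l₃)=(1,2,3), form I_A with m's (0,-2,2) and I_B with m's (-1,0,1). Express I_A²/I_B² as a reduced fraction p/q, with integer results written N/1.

Shared (l₁,l₂,l₃)=(1,2,3): N and (l;000)² cancel in I_A²/I_B².
A: Δ = 0!·2!·4!/7! = 1/105; Racah Σ t=0..0: t=0:+1/24 = 1/24; ⇒ 3j(1 2 3; 0 -2 2)² = 1/21, sgn -1
B: Δ = 0!·2!·4!/7! = 1/105; Racah Σ t=0..0: t=0:+1/8 = 1/8; ⇒ 3j(1 2 3; -1 0 1)² = 2/35, sgn +1
I_A²/I_B² = (1/21)/(2/35) = 5/6

5/6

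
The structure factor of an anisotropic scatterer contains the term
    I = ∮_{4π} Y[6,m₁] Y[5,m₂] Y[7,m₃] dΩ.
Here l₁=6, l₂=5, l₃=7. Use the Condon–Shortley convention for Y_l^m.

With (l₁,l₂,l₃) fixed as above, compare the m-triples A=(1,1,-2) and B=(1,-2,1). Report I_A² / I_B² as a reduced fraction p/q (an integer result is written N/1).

17496/16807

l's match ⇒ only the (l;m) 3-j factors differ between A and B.
A: triangle coeff Δ(6,5,7) = 1/174594420; Σ_t [0,4]: t=0:+1/12441600 t=1:−1/414720 t=2:+1/138240 t=3:−1/311040 t=4:+1/5806080 = 1/537600; (3j)²=2916/323323 [(6 5 7; 1 1 -2)], sign=-1
B: triangle coeff Δ(6,5,7) = 1/174594420; Σ_t [0,3]: t=0:+1/622080 t=1:−1/165888 t=2:+1/345600 t=3:−1/6220800 = -7/4147200; (3j)²=2401/277134 [(6 5 7; 1 -2 1)], sign=-1
I_A²/I_B² = (2916/323323)/(2401/277134) = 17496/16807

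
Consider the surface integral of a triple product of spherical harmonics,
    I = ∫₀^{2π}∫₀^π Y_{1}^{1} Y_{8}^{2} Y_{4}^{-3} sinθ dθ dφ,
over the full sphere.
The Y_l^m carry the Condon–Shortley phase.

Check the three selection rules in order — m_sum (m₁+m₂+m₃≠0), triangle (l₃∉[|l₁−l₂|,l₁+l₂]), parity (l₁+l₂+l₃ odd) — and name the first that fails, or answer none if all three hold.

triangle

azimuthal sum: 1 + 2 − 3 = 0  ✓
7 ≤ 4 ≤ 9 (triangle on l)  ✗
L = 1 + 8 + 4 = 13 (odd)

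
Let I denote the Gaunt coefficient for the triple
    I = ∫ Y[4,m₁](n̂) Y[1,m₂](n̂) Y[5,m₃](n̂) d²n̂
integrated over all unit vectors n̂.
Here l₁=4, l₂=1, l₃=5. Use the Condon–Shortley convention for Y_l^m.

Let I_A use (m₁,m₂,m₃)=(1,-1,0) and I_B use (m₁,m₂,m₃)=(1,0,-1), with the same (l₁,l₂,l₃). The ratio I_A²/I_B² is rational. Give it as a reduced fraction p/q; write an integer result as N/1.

Same 4,1,5: normalisation and zero-m 3j drop out of the ratio.
A: Δ: 0! 8! 2! / 11! → 1/495; sum: t=0:+1/1440 = 1/1440; 3j²(4 1 5; 1 -1 0) = Δ·Π!·Σ² = 2/99  (sign -1)
B: Δ: 0! 8! 2! / 11! → 1/495; sum: t=0:+1/720 = 1/720; 3j²(4 1 5; 1 0 -1) = Δ·Π!·Σ² = 8/165  (sign +1)
I_A²/I_B² = (2/99)/(8/165) = 5/12

5/12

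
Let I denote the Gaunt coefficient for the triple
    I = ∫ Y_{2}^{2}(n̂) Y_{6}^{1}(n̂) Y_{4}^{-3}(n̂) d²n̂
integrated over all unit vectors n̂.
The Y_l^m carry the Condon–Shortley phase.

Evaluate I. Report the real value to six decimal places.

-0.035563

Checks pass: Σm=0; 12 even; l₃=4∈[4,8].
(2·2+1)(2·6+1)(2·4+1) = 585
Δ: 4! 0! 8! / 13! → 1/6435
sum: t=2:+1/2304 = 1/2304
3j²(2 6 4; 0 0 0) = Δ·Π!·Σ² = 5/143  (sign +1)
sum: t=0:+1/120960 = 1/120960
3j²(2 6 4; 2 1 -3) = Δ·Π!·Σ² = 1/1287  (sign -1)
combine: 4πI² = 585·5/143·1/1287 = 25/1573
take √, sign -1: I = -0.03556319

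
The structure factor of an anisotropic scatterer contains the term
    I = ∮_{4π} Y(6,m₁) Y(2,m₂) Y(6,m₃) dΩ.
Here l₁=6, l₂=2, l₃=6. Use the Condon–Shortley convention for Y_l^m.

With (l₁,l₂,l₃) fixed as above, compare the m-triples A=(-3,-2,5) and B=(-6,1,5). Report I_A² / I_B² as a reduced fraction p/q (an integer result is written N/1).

Same 6,2,6: normalisation and zero-m 3j drop out of the ratio.
A: Δ: 2! 10! 2! / 15! → 1/90090; sum: t=0:+1/1451520 = 1/1451520; 3j²(6 2 6; -3 -2 5) = Δ·Π!·Σ² = 1/91  (sign -1)
B: Δ: 2! 10! 2! / 15! → 1/90090; sum: t=2:+1/7257600 = 1/7257600; 3j²(6 2 6; -6 1 5) = Δ·Π!·Σ² = 11/455  (sign -1)
I_A²/I_B² = (1/91)/(11/455) = 5/11

5/11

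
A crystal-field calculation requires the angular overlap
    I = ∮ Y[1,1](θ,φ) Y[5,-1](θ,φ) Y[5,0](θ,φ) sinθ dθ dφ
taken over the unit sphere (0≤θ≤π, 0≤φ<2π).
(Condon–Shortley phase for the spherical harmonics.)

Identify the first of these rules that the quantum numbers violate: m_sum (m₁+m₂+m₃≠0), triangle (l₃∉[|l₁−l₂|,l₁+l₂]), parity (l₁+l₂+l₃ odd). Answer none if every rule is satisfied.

parity

m₁+m₂+m₃ = 1 − 1 + 0 = 0  ✓
triangle: |1−5|=4 ≤ l₃=5 ≤ 1+5=6  ✓
parity: l₁+l₂+l₃ = 11 is odd  ✗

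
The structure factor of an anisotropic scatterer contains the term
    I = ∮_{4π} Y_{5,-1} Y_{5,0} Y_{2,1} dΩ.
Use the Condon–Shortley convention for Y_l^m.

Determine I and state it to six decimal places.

-0.036166

Rules hold: Σm=0, L=12 even, 0≤2≤10.
N = 11·11·5 = 605
Δ = 8!·2!·2!/13! = 1/38610
Racah Σ t=3..5: t=3:−1/2880 t=4:+1/576 t=5:−1/2880 = 1/960
⇒ 3j(5 5 2; 0 0 0)² = 10/429, sgn +1
Racah Σ t=4..5: t=4:+1/1152 t=5:−1/1440 = 1/5760
⇒ 3j(5 5 2; -1 0 1)² = 1/858, sgn -1
4πI² = N·(3j₀)²·(3jₘ)² = 25/1521
I = -1·√(0.0164366/4π) = -0.03616600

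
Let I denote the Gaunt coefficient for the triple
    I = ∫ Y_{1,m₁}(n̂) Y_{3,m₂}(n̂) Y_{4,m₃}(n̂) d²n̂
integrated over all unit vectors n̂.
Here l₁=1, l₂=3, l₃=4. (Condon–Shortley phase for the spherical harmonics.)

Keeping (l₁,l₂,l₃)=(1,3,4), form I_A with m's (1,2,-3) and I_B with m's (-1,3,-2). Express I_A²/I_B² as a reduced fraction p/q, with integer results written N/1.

Same 1,3,4: normalisation and zero-m 3j drop out of the ratio.
A: Δ: 0! 2! 6! / 9! → 1/252; sum: t=0:+1/240 = 1/240; 3j²(1 3 4; 1 2 -3) = Δ·Π!·Σ² = 1/12  (sign -1)
B: Δ: 0! 2! 6! / 9! → 1/252; sum: t=0:+1/1440 = 1/1440; 3j²(1 3 4; -1 3 -2) = Δ·Π!·Σ² = 1/252  (sign +1)
I_A²/I_B² = (1/12)/(1/252) = 21/1

21/1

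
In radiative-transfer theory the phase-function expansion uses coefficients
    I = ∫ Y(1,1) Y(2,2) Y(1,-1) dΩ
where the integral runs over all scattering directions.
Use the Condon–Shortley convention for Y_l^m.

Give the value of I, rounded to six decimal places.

0.000000

m-sum = 1 + 2 − 1 = 2 ≠ 0 ⇒ I = 0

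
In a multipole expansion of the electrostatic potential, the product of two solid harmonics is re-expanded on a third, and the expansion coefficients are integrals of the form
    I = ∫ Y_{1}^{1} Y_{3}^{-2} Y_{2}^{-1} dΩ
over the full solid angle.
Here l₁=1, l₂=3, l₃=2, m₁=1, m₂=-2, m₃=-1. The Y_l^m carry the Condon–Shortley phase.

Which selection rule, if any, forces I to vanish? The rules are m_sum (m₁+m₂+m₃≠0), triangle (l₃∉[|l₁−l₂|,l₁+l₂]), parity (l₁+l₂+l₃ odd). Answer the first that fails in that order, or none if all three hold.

m_sum

azimuthal sum: 1 − 2 − 1 = -2  ✗
2 ≤ 2 ≤ 4 (triangle on l)
L = 1 + 3 + 2 = 6 (even)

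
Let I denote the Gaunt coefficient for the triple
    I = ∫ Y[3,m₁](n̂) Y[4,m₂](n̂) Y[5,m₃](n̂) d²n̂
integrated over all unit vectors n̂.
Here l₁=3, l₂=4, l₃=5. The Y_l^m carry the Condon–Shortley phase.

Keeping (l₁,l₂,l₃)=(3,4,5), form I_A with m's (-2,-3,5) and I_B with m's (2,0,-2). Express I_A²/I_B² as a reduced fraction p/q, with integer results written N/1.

Shared (l₁,l₂,l₃)=(3,4,5): N and (l;000)² cancel in I_A²/I_B².
A: Δ = 2!·4!·6!/13! = 1/180180; Racah Σ t=1..1: t=1:−1/17280 = -1/17280; ⇒ 3j(3 4 5; -2 -3 5)² = 35/858, sgn -1
B: Δ = 2!·4!·6!/13! = 1/180180; Racah Σ t=0..1: t=0:+1/576 t=1:−1/864 = 1/1728; ⇒ 3j(3 4 5; 2 0 -2)² = 5/1287, sgn -1
I_A²/I_B² = (35/858)/(5/1287) = 21/2

21/2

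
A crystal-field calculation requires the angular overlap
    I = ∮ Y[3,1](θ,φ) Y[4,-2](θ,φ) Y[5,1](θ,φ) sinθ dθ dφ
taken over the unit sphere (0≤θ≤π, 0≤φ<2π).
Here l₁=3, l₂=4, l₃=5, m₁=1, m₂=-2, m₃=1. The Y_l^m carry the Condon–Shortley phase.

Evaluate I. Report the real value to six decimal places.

Checks pass: Σm=0; 12 even; l₃=5∈[1,7].
(2·3+1)(2·4+1)(2·5+1) = 693
Δ: 2! 4! 6! / 13! → 1/180180
sum: t=0:+1/576 t=1:−1/144 t=2:+1/576 = -1/288
3j²(3 4 5; 0 0 0) = Δ·Π!·Σ² = 20/1001  (sign +1)
sum: t=0:+1/384 t=1:−1/720 t=2:+1/34560 = 43/34560
3j²(3 4 5; 1 -2 1) = Δ·Π!·Σ² = 1849/180180  (sign +1)
combine: 4πI² = 693·20/1001·1849/180180 = 1849/13013
take √, sign +1: I = 0.10633465

0.106335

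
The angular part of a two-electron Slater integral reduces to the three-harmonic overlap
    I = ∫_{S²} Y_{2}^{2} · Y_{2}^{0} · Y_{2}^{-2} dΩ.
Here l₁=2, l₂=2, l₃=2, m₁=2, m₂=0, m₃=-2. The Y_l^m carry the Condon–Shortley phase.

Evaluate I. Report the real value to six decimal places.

-0.180224

Checks pass: Σm=0; 6 even; l₃=2∈[0,4].
(2·2+1)(2·2+1)(2·2+1) = 125
Δ: 2! 2! 2! / 7! → 1/630
sum: t=0:+1/8 t=1:−1/1 t=2:+1/8 = -3/4
3j²(2 2 2; 0 0 0) = Δ·Π!·Σ² = 2/35  (sign -1)
sum: t=0:+1/8 = 1/8
3j²(2 2 2; 2 0 -2) = Δ·Π!·Σ² = 2/35  (sign +1)
combine: 4πI² = 125·2/35·2/35 = 20/49
take √, sign -1: I = -0.18022375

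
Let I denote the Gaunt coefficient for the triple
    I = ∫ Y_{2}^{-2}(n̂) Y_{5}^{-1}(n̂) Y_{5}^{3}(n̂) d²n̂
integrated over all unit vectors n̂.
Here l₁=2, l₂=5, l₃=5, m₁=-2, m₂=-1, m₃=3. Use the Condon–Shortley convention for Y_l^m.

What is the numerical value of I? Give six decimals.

0.171169

m-sum 0 ✓  L=12 even ✓  3≤5≤7 ✓
Π(2lᵢ+1) = 5×11×11 = 605
triangle coeff Δ(2,5,5) = 1/38610
Σ_t [0,2]: t=0:+1/2880 t=1:−1/576 t=2:+1/2880 = -1/960
(3j)²=10/429 [(2 5 5; 0 0 0)], sign=+1
Σ_t [2,2]: t=2:+1/5760 = 1/5760
(3j)²=56/2145 [(2 5 5; -2 -1 3)], sign=+1
⇒ 4πI² = 560/1521
I = (+1)√(560/1521/(4π)) = 0.17116875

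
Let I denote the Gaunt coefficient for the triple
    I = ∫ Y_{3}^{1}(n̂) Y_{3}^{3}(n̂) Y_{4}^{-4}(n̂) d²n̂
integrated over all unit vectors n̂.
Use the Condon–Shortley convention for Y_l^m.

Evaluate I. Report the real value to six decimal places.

m-sum 0 ✓  L=10 even ✓  0≤4≤6 ✓
Π(2lᵢ+1) = 7×7×9 = 441
triangle coeff Δ(3,3,4) = 1/34650
Σ_t [0,2]: t=0:+1/72 t=1:−1/16 t=2:+1/72 = -5/144
(3j)²=2/77 [(3 3 4; 0 0 0)], sign=-1
Σ_t [2,2]: t=2:+1/1152 = 1/1152
(3j)²=1/33 [(3 3 4; 1 3 -4)], sign=+1
⇒ 4πI² = 42/121
I = (-1)√(42/121/(4π)) = -0.16619847

-0.166198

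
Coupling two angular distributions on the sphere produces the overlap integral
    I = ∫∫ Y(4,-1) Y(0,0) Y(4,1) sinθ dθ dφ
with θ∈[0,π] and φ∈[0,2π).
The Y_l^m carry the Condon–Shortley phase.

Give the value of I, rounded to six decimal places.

Rules hold: Σm=0, L=8 even, 4≤4≤4.
N = 9·1·9 = 81
Δ = 0!·8!·0!/9! = 1/9
Racah Σ t=0..0: t=0:+1/576 = 1/576
⇒ 3j(4 0 4; 0 0 0)² = 1/9, sgn +1
Racah Σ t=0..0: t=0:+1/720 = 1/720
⇒ 3j(4 0 4; -1 0 1)² = 1/9, sgn -1
4πI² = N·(3j₀)²·(3jₘ)² = 1/1
I = -1·√(1/4π) = -0.28209479

-0.282095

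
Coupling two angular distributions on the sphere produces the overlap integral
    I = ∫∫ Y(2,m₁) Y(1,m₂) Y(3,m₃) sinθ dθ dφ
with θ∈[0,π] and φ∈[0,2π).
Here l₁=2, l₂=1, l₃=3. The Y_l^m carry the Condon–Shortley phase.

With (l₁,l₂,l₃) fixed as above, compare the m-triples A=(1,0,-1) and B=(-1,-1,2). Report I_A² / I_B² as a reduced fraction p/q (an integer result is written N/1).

Shared (l₁,l₂,l₃)=(2,1,3): N and (l;000)² cancel in I_A²/I_B².
A: Δ = 0!·4!·2!/7! = 1/105; Racah Σ t=0..0: t=0:+1/6 = 1/6; ⇒ 3j(2 1 3; 1 0 -1)² = 8/105, sgn +1
B: Δ = 0!·4!·2!/7! = 1/105; Racah Σ t=0..0: t=0:+1/12 = 1/12; ⇒ 3j(2 1 3; -1 -1 2)² = 2/21, sgn -1
I_A²/I_B² = (8/105)/(2/21) = 4/5

4/5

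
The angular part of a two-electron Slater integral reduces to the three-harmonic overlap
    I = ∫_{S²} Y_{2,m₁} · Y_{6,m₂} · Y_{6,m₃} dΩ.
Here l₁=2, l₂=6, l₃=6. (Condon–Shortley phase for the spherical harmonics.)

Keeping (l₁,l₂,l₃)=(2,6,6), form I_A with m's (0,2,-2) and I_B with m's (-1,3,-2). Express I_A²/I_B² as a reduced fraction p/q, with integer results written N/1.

Shared (l₁,l₂,l₃)=(2,6,6): N and (l;000)² cancel in I_A²/I_B².
A: Δ = 2!·2!·10!/15! = 1/90090; Racah Σ t=0..2: t=0:+1/322560 t=1:−1/30240 t=2:+1/69120 = -1/64512; ⇒ 3j(2 6 6; 0 2 -2)² = 10/1001, sgn -1
B: Δ = 2!·2!·10!/15! = 1/90090; Racah Σ t=1..2: t=1:−1/161280 t=2:+1/60480 = 1/96768; ⇒ 3j(2 6 6; -1 3 -2)² = 15/1001, sgn +1
I_A²/I_B² = (10/1001)/(15/1001) = 2/3

2/3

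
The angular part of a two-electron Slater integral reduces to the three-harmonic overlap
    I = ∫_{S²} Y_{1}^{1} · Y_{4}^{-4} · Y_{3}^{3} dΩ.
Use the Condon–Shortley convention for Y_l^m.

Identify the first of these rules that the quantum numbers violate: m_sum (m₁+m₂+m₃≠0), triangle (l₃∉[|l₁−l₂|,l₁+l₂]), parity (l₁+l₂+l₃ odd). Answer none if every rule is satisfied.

none

azimuthal sum: 1 − 4 + 3 = 0  ✓
3 ≤ 3 ≤ 5 (triangle on l)  ✓
L = 1 + 4 + 3 = 8 (even)  ✓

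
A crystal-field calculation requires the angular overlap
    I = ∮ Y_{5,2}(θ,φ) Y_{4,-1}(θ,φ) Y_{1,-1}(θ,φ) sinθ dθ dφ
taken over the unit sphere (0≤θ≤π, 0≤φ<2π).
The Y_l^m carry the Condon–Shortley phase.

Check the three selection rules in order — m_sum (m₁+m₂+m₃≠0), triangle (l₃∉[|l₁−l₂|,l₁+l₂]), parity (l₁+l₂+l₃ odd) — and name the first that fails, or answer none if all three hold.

none

azimuthal sum: 2 − 1 − 1 = 0  ✓
1 ≤ 1 ≤ 9 (triangle on l)  ✓
L = 5 + 4 + 1 = 10 (even)  ✓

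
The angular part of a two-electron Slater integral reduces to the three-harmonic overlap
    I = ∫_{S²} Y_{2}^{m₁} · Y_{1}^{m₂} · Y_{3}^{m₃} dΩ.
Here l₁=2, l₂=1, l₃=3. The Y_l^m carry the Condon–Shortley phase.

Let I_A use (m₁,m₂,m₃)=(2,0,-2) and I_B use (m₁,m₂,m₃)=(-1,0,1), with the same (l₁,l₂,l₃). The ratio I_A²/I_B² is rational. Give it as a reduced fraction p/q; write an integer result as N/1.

5/8

Shared (l₁,l₂,l₃)=(2,1,3): N and (l;000)² cancel in I_A²/I_B².
A: Δ = 0!·4!·2!/7! = 1/105; Racah Σ t=0..0: t=0:+1/24 = 1/24; ⇒ 3j(2 1 3; 2 0 -2)² = 1/21, sgn -1
B: Δ = 0!·4!·2!/7! = 1/105; Racah Σ t=0..0: t=0:+1/6 = 1/6; ⇒ 3j(2 1 3; -1 0 1)² = 8/105, sgn +1
I_A²/I_B² = (1/21)/(8/105) = 5/8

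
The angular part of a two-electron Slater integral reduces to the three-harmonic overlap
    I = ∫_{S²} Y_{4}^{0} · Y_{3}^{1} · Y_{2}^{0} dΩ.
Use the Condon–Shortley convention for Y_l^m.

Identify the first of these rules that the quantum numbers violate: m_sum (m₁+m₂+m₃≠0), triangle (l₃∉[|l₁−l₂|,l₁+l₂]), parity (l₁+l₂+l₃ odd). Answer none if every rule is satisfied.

azimuthal sum: 0 + 1 + 0 = 1  ✗
1 ≤ 2 ≤ 7 (triangle on l)
L = 4 + 3 + 2 = 9 (odd)

m_sum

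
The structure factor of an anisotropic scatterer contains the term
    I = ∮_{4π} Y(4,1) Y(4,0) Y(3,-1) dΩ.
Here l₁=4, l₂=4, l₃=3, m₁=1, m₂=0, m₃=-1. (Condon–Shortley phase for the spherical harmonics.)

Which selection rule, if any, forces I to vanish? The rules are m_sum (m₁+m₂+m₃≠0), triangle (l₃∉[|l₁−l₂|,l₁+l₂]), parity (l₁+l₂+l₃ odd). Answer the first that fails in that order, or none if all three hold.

parity

m₁+m₂+m₃ = 1 + 0 − 1 = 0  ✓
triangle: |4−4|=0 ≤ l₃=3 ≤ 4+4=8  ✓
parity: l₁+l₂+l₃ = 11 is odd  ✗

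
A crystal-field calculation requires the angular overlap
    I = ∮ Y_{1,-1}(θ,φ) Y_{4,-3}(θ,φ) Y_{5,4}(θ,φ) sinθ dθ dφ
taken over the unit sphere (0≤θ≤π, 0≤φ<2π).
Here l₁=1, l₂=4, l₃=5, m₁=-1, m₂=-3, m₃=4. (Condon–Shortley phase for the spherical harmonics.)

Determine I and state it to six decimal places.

0.294638

Checks pass: Σm=0; 10 even; l₃=5∈[3,5].
(2·1+1)(2·4+1)(2·5+1) = 297
Δ: 0! 2! 8! / 11! → 1/495
sum: t=0:+1/576 = 1/576
3j²(1 4 5; 0 0 0) = Δ·Π!·Σ² = 5/99  (sign -1)
sum: t=0:+1/10080 = 1/10080
3j²(1 4 5; -1 -3 4) = Δ·Π!·Σ² = 4/55  (sign -1)
combine: 4πI² = 297·5/99·4/55 = 12/11
take √, sign +1: I = 0.29463840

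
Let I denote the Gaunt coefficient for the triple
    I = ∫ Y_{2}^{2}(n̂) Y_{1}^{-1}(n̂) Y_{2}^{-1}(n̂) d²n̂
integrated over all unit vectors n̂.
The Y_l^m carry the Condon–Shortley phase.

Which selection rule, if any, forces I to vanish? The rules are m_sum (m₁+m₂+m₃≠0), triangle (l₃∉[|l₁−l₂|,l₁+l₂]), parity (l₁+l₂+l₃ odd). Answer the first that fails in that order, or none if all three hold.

parity

m₁+m₂+m₃ = 2 − 1 − 1 = 0  ✓
triangle: |2−1|=1 ≤ l₃=2 ≤ 2+1=3  ✓
parity: l₁+l₂+l₃ = 5 is odd  ✗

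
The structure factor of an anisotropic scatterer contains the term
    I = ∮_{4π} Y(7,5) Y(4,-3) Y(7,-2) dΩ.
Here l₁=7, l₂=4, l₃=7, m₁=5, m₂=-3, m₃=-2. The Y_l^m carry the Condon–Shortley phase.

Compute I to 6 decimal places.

Rules hold: Σm=0, L=18 even, 3≤7≤11.
N = 15·9·15 = 2025
Δ = 4!·10!·4!/19! = 1/58198140
Racah Σ t=0..4: t=0:+1/17418240 t=1:−1/622080 t=2:+1/230400 t=3:−1/622080 t=4:+1/17418240 = 1/806400
⇒ 3j(7 4 7; 0 0 0)² = 2268/230945, sgn -1
Racah Σ t=0..1: t=0:+1/11612160 t=1:−1/52254720 = 1/14929920
⇒ 3j(7 4 7; 5 -3 -2)² = 1225/75582, sgn -1
4πI² = N·(3j₀)²·(3jₘ)² = 62511750/193947611
I = +1·√(0.322313/4π) = 0.16015248

0.160152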